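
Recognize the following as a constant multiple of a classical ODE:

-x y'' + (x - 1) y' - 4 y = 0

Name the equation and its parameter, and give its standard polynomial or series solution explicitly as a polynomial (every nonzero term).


All three coefficients share the factor -1; dividing through by -1 gives  x y'' + (1 - x) y' + 4 y = 0.
This matches the Laguerre equation x y'' + (1 - x) y' + n y = 0 with n = 4; the polynomial solution is L_4(x).
With y = sum_k a_k x^k, matching x^k gives (k+1)k a_{k+1} + (k+1) a_{k+1} - k a_k + n a_k = 0, i.e. (k+1)^2 a_{k+1} = (k - n) a_k = (k - 4) a_k. The right side vanishes at k = 4, so the series terminates at degree 4.
Standard normalization L_n(0) = 1 gives a_0 = 1. Work upward with a_{k+1} = (k - 4) a_k / (k+1)^2:
  a_1 = (0 - 4)(1) / 1^2 = -4/1 = -4
  a_2 = (1 - 4)(-4) / 2^2 = 12/4 = 3
  a_3 = (2 - 4)(3) / 3^2 = -6/9 = -2/3
  a_4 = (3 - 4)(-2/3) / 4^2 = (2/3)/16 = 1/24
Hence L_4(x) = x^4/24 - 2 x^3/3 + 3 x^2 - 4 x + 1.

L_4(x); series = x^4/24 - 2 x^3/3 + 3 x^2 - 4 x + 1


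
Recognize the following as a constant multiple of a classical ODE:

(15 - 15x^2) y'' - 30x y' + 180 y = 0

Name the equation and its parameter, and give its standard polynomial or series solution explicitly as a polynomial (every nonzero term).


All three coefficients share the factor 15; dividing through by 15 gives  (1 - x^2) y'' - 2x y' + 12 y = 0.
This matches the Legendre equation (1 - x^2) y'' - 2x y' + n(n+1) y = 0 (note the -2x y' term) with n(n+1) = 12, so n = 3; the polynomial solution is P_3(x).
With y = sum_k a_k x^k, matching x^k gives (k+2)(k+1) a_{k+2} = [k(k+1) - n(n+1)] a_k = (k - 3)(k + 4) a_k. The right side vanishes at k = 3, so the series with the parity of 3 terminates at degree 3.
Standard normalization (P_n(1) = 1): leading coefficient (2n)!/(2^n (n!)^2) = 720/(8*36) = 5/2, so a_3 = 5/2. Work downward with a_k = (k+1)(k+2) a_{k+2} / ((k - 3)(k + 4)):
  a_1 = (2)(3)(5/2) / ((1 - 3)(1 + 4)) = 15/(-10) = -3/2
Hence P_3(x) = 5 x^3/2 - 3 x/2.

P_3(x); series = 5 x^3/2 - 3 x/2


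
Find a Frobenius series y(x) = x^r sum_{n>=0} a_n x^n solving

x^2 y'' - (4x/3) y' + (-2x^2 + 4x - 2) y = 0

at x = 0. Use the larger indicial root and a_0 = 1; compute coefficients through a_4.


Write in Frobenius form y'' + (p(x)/x) y' + (q(x)/x^2) y = 0:
  p(x) = -4/3,  q(x) = -2x^2 + 4x - 2.
Indicial equation: r(r-1) + (-4/3) r + (-2) = 0 -> roots r_1 = 3, r_2 = -2/3.
Take r = r_1 = 3. Let y(x) = x^r sum_{n>=0} a_n x^n with a_0 = 1.
Substitute y = x^r sum a_n x^n and match x^{r+n}. The recurrence is
  D(n) a_n + 4 a_{n-1} - 2 a_{n-2} = 0,  where D(n) = (r+n)(r+n-1) + (-4/3)(r+n) + (-2).
  a_n = [-4 a_{n-1} + 2 a_{n-2}] / D(n).
Since the indicial polynomial factors as (r - r_1)(r - r_2), D(n) = (r_1 + n - r_1)(r_1 + n - r_2) = n(n + 11/3).
Evaluating step by step (a_0 = 1):
  n = 1: D(1) = 1(1 + 11/3) = 14/3; numerator = -4(1) = -4; a_1 = (-4)/(14/3) = -6/7
  n = 2: D(2) = 2(2 + 11/3) = 34/3; numerator = -4(-6/7) + 2(1) = 38/7; a_2 = (38/7)/(34/3) = 57/119
  n = 3: D(3) = 3(3 + 11/3) = 20; numerator = -4(57/119) + 2(-6/7) = -432/119; a_3 = (-432/119)/(20) = -108/595
  n = 4: D(4) = 4(4 + 11/3) = 92/3; numerator = -4(-108/595) + 2(57/119) = 1002/595; a_4 = (1002/595)/(92/3) = 1503/27370

r = 3; a_0 = 1; a_1 = -6/7; a_2 = 57/119; a_3 = -108/595; a_4 = 1503/27370


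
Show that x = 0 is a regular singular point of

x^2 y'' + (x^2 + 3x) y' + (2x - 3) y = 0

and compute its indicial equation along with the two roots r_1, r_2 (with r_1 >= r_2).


Divide by x^2 to reach normal form y'' + P_1(x) y' + P_2(x) y = 0 with P_1(x) = 1 + 3/x and P_2(x) = 2/x - 3/x^2.
x = 0 is a singular point because the y'-coefficient 1 + 3/x has a pole at x = 0 and the y-coefficient 2/x - 3/x^2 has a pole at x = 0.
It is a regular singular point because x P_1(x) = p(x) = x + 3 and x^2 P_2(x) = q(x) = 2x - 3 are polynomials, hence analytic at x = 0.
p(0) = 3,  q(0) = -3.
Indicial equation: r(r-1) + p(0) r + q(0) = 0, i.e. r^2 + (p(0) - 1) r + q(0) = 0, i.e. r^2 + 2 r - 3 = 0.
Discriminant: (2)^2 - 4(-3) = 16, so r = (-2 ± 4)/2.
Solving: r_1 = 1, r_2 = -3.

indicial: r^2 + 2 r - 3 = 0; roots r_1 = 1, r_2 = -3


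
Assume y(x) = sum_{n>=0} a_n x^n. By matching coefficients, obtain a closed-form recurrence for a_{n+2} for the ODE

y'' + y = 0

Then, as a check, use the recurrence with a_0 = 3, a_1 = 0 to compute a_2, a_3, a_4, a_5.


Substitute y = sum_n a_n x^n into y'' + (const) y = 0.
y''(x) = sum_{n>=0} (n+2)(n+1) a_{n+2} x^n.
The ODE becomes sum_n [(n+2)(n+1) a_{n+2} + 1 a_n] x^n = 0.
Setting each coefficient to zero gives the recurrence:
  (n+2)(n+1) a_{n+2} + 1 a_n = 0,
  a_{n+2} = -1 / ((n+1)(n+2)) a_n.

Check with a_0 = 3, a_1 = 0 (apply the recurrence for n = 0, 1, 2, 3): a_0 = 3, a_1 = 0, a_2 = -3/2, a_3 = 0, a_4 = 1/8, a_5 = 0.

a_{n+2} = -1/((n+1)(n+2)) * a_n; check: a_0 = 3, a_1 = 0, a_2 = -3/2, a_3 = 0, a_4 = 1/8, a_5 = 0


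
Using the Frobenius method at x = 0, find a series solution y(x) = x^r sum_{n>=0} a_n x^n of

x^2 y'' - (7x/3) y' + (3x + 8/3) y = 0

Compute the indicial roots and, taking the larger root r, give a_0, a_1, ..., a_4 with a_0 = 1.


Write in Frobenius form y'' + (p(x)/x) y' + (q(x)/x^2) y = 0:
  p(x) = -7/3,  q(x) = 3x + 8/3.
Indicial equation: r(r-1) + (-7/3) r + (8/3) = 0 -> roots r_1 = 2, r_2 = 4/3.
Take r = r_1 = 2. Let y(x) = x^r sum_{n>=0} a_n x^n with a_0 = 1.
Substitute y = x^r sum a_n x^n and match x^{r+n}. The recurrence is
  D(n) a_n + 3 a_{n-1} = 0,  where D(n) = (r+n)(r+n-1) + (-7/3)(r+n) + (8/3).
  a_n = -3 / D(n) * a_{n-1}.
Since the indicial polynomial factors as (r - r_1)(r - r_2), D(n) = (r_1 + n - r_1)(r_1 + n - r_2) = n(n + 2/3).
Evaluating step by step (a_0 = 1):
  n = 1: D(1) = 1(1 + 2/3) = 5/3; numerator = -3(1) = -3; a_1 = (-3)/(5/3) = -9/5
  n = 2: D(2) = 2(2 + 2/3) = 16/3; numerator = -3(-9/5) = 27/5; a_2 = (27/5)/(16/3) = 81/80
  n = 3: D(3) = 3(3 + 2/3) = 11; numerator = -3(81/80) = -243/80; a_3 = (-243/80)/(11) = -243/880
  n = 4: D(4) = 4(4 + 2/3) = 56/3; numerator = -3(-243/880) = 729/880; a_4 = (729/880)/(56/3) = 2187/49280

r = 2; a_0 = 1; a_1 = -9/5; a_2 = 81/80; a_3 = -243/880; a_4 = 2187/49280


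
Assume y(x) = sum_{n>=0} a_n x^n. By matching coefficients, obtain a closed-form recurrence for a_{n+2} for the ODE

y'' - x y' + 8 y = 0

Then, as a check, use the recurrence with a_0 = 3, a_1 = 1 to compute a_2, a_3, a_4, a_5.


Substitute y = sum_n a_n x^n.
y''(x) has coefficient (n+2)(n+1) a_{n+2} at x^n;
-x y'(x) has coefficient -n a_n at x^n (shift);
8 y(x) has coefficient 8 a_n at x^n.
Matching x^n: (n+2)(n+1) a_{n+2} + (-n + 8) a_n = 0.
Thus a_{n+2} = (n - 8) / ((n+1)(n+2)) * a_n.

Check with a_0 = 3, a_1 = 1 (apply the recurrence for n = 0, 1, 2, 3): a_0 = 3, a_1 = 1, a_2 = -12, a_3 = -7/6, a_4 = 6, a_5 = 7/24.

a_(n+2) = (n - 8) / ((n+1)(n+2)) * a_n; check: a_0 = 3, a_1 = 1, a_2 = -12, a_3 = -7/6, a_4 = 6, a_5 = 7/24


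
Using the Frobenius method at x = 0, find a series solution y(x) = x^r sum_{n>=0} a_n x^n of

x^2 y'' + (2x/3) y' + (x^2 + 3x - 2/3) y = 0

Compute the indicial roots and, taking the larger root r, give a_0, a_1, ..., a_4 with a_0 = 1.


Write in Frobenius form y'' + (p(x)/x) y' + (q(x)/x^2) y = 0:
  p(x) = 2/3,  q(x) = x^2 + 3x - 2/3.
Indicial equation: r(r-1) + (2/3) r + (-2/3) = 0 -> roots r_1 = 1, r_2 = -2/3.
Take r = r_1 = 1. Let y(x) = x^r sum_{n>=0} a_n x^n with a_0 = 1.
Substitute y = x^r sum a_n x^n and match x^{r+n}. The recurrence is
  D(n) a_n + 3 a_{n-1} + 1 a_{n-2} = 0,  where D(n) = (r+n)(r+n-1) + (2/3)(r+n) + (-2/3).
  a_n = [-3 a_{n-1} - 1 a_{n-2}] / D(n).
Since the indicial polynomial factors as (r - r_1)(r - r_2), D(n) = (r_1 + n - r_1)(r_1 + n - r_2) = n(n + 5/3).
Evaluating step by step (a_0 = 1):
  n = 1: D(1) = 1(1 + 5/3) = 8/3; numerator = -3(1) = -3; a_1 = (-3)/(8/3) = -9/8
  n = 2: D(2) = 2(2 + 5/3) = 22/3; numerator = -3(-9/8) - 1(1) = 19/8; a_2 = (19/8)/(22/3) = 57/176
  n = 3: D(3) = 3(3 + 5/3) = 14; numerator = -3(57/176) - 1(-9/8) = 27/176; a_3 = (27/176)/(14) = 27/2464
  n = 4: D(4) = 4(4 + 5/3) = 68/3; numerator = -3(27/2464) - 1(57/176) = -879/2464; a_4 = (-879/2464)/(68/3) = -2637/167552

r = 1; a_0 = 1; a_1 = -9/8; a_2 = 57/176; a_3 = 27/2464; a_4 = -2637/167552


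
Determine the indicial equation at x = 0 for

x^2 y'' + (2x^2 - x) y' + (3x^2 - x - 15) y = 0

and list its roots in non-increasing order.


Divide by x^2 to reach normal form y'' + P_1(x) y' + P_2(x) y = 0 with P_1(x) = 2 - 1/x and P_2(x) = 3 - 1/x - 15/x^2.
x = 0 is a singular point because the y'-coefficient 2 - 1/x has a pole at x = 0 and the y-coefficient 3 - 1/x - 15/x^2 has a pole at x = 0.
It is a regular singular point because x P_1(x) = p(x) = 2x - 1 and x^2 P_2(x) = q(x) = 3x^2 - x - 15 are polynomials, hence analytic at x = 0.
p(0) = -1,  q(0) = -15.
Indicial equation: r(r-1) + p(0) r + q(0) = 0, i.e. r^2 + (p(0) - 1) r + q(0) = 0, i.e. r^2 - 2 r - 15 = 0.
Discriminant: (-2)^2 - 4(-15) = 64, so r = (2 ± 8)/2.
Solving: r_1 = 5, r_2 = -3.

indicial: r^2 - 2 r - 15 = 0; roots r_1 = 5, r_2 = -3


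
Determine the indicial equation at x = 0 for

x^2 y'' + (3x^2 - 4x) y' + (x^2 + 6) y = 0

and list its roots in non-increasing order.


Divide by x^2 to reach normal form y'' + P_1(x) y' + P_2(x) y = 0 with P_1(x) = 3 - 4/x and P_2(x) = 1 + 6/x^2.
x = 0 is a singular point because the y'-coefficient 3 - 4/x has a pole at x = 0 and the y-coefficient 1 + 6/x^2 has a pole at x = 0.
It is a regular singular point because x P_1(x) = p(x) = 3x - 4 and x^2 P_2(x) = q(x) = x^2 + 6 are polynomials, hence analytic at x = 0.
p(0) = -4,  q(0) = 6.
Indicial equation: r(r-1) + p(0) r + q(0) = 0, i.e. r^2 + (p(0) - 1) r + q(0) = 0, i.e. r^2 - 5 r + 6 = 0.
Discriminant: (-5)^2 - 4(6) = 1, so r = (5 ± 1)/2.
Solving: r_1 = 3, r_2 = 2.

indicial: r^2 - 5 r + 6 = 0; roots r_1 = 3, r_2 = 2


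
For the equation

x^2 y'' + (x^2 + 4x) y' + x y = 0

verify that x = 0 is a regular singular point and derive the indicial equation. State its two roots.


Divide by x^2 to reach normal form y'' + P_1(x) y' + P_2(x) y = 0 with P_1(x) = 1 + 4/x and P_2(x) = 1/x.
x = 0 is a singular point because the y'-coefficient 1 + 4/x has a pole at x = 0 and the y-coefficient 1/x has a pole at x = 0.
It is a regular singular point because x P_1(x) = p(x) = x + 4 and x^2 P_2(x) = q(x) = x are polynomials, hence analytic at x = 0.
p(0) = 4,  q(0) = 0.
Indicial equation: r(r-1) + p(0) r + q(0) = 0, i.e. r^2 + (p(0) - 1) r + q(0) = 0, i.e. r^2 + 3 r = 0.
Discriminant: (3)^2 - 4(0) = 9, so r = (-3 ± 3)/2.
Solving: r_1 = 0, r_2 = -3.

indicial: r^2 + 3 r = 0; roots r_1 = 0, r_2 = -3


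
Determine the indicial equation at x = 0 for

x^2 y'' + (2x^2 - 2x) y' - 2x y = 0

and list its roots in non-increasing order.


Divide by x^2 to reach normal form y'' + P_1(x) y' + P_2(x) y = 0 with P_1(x) = 2 - 2/x and P_2(x) = -2/x.
x = 0 is a singular point because the y'-coefficient 2 - 2/x has a pole at x = 0 and the y-coefficient -2/x has a pole at x = 0.
It is a regular singular point because x P_1(x) = p(x) = 2x - 2 and x^2 P_2(x) = q(x) = -2x are polynomials, hence analytic at x = 0.
p(0) = -2,  q(0) = 0.
Indicial equation: r(r-1) + p(0) r + q(0) = 0, i.e. r^2 + (p(0) - 1) r + q(0) = 0, i.e. r^2 - 3 r = 0.
Discriminant: (-3)^2 - 4(0) = 9, so r = (3 ± 3)/2.
Solving: r_1 = 3, r_2 = 0.

indicial: r^2 - 3 r = 0; roots r_1 = 3, r_2 = 0


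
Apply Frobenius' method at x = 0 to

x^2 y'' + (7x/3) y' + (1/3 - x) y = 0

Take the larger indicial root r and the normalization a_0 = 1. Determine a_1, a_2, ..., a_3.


Write in Frobenius form y'' + (p(x)/x) y' + (q(x)/x^2) y = 0:
  p(x) = 7/3,  q(x) = 1/3 - x.
Indicial equation: r(r-1) + (7/3) r + (1/3) = 0 -> roots r_1 = -1/3, r_2 = -1.
Take r = r_1 = -1/3. Let y(x) = x^r sum_{n>=0} a_n x^n with a_0 = 1.
Substitute y = x^r sum a_n x^n and match x^{r+n}. The recurrence is
  D(n) a_n - 1 a_{n-1} = 0,  where D(n) = (r+n)(r+n-1) + (7/3)(r+n) + (1/3).
  a_n = 1 / D(n) * a_{n-1}.
Since the indicial polynomial factors as (r - r_1)(r - r_2), D(n) = (r_1 + n - r_1)(r_1 + n - r_2) = n(n + 2/3).
Evaluating step by step (a_0 = 1):
  n = 1: D(1) = 1(1 + 2/3) = 5/3; numerator = 1(1) = 1; a_1 = (1)/(5/3) = 3/5
  n = 2: D(2) = 2(2 + 2/3) = 16/3; numerator = 1(3/5) = 3/5; a_2 = (3/5)/(16/3) = 9/80
  n = 3: D(3) = 3(3 + 2/3) = 11; numerator = 1(9/80) = 9/80; a_3 = (9/80)/(11) = 9/880

r = -1/3; a_0 = 1; a_1 = 3/5; a_2 = 9/80; a_3 = 9/880


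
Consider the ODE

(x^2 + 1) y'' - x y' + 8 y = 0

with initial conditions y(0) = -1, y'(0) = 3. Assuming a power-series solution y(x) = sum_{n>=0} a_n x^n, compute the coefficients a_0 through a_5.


Ansatz: y(x) = sum_{n>=0} a_n x^n, so y'(x) = sum_{n>=1} n a_n x^(n-1) and y''(x) = sum_{n>=2} n(n-1) a_n x^(n-2).
Substitute into P(x) y'' + Q(x) y' + R(x) y = 0 with P(x) = x^2 + 1, Q(x) = -x, R(x) = 8, and match powers of x.
Initial conditions: a_0 = -1, a_1 = 3.
Setting the coefficient of each power of x to zero and solving order by order (substituting the coefficients already found):
  x^0: 2 a_2 + 8 a_0 = 0  ->  2 a_2 = -8 a_0 = 8  ->  a_2 = 4
  x^1: 6 a_3 + 7 a_1 = 0  ->  6 a_3 = -7 a_1 = -21  ->  a_3 = -7/2
  x^2: 12 a_4 + 8 a_2 = 0  ->  12 a_4 = -8 a_2 = -32  ->  a_4 = -8/3
  x^3: 20 a_5 + 11 a_3 = 0  ->  20 a_5 = -11 a_3 = 77/2  ->  a_5 = 77/40
Truncated series: y(x) = -1 + 3 x + 4 x^2 - (7/2) x^3 - (8/3) x^4 + (77/40) x^5 + O(x^6).

a_0 = -1; a_1 = 3; a_2 = 4; a_3 = -7/2; a_4 = -8/3; a_5 = 77/40


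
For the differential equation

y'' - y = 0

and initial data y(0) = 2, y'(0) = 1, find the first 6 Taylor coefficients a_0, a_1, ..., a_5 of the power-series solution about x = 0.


Ansatz: y(x) = sum_{n>=0} a_n x^n, so y'(x) = sum_{n>=1} n a_n x^(n-1) and y''(x) = sum_{n>=2} n(n-1) a_n x^(n-2).
Substitute into P(x) y'' + Q(x) y' + R(x) y = 0 with P(x) = 1, Q(x) = 0, R(x) = -1, and match powers of x.
Initial conditions: a_0 = 2, a_1 = 1.
Setting the coefficient of each power of x to zero and solving order by order (substituting the coefficients already found):
  x^0: 2 a_2 - a_0 = 0  ->  2 a_2 = a_0 = 2  ->  a_2 = 1
  x^1: 6 a_3 - a_1 = 0  ->  6 a_3 = a_1 = 1  ->  a_3 = 1/6
  x^2: 12 a_4 - a_2 = 0  ->  12 a_4 = a_2 = 1  ->  a_4 = 1/12
  x^3: 20 a_5 - a_3 = 0  ->  20 a_5 = a_3 = 1/6  ->  a_5 = 1/120
Truncated series: y(x) = 2 + x + x^2 + (1/6) x^3 + (1/12) x^4 + (1/120) x^5 + O(x^6).

a_0 = 2; a_1 = 1; a_2 = 1; a_3 = 1/6; a_4 = 1/12; a_5 = 1/120


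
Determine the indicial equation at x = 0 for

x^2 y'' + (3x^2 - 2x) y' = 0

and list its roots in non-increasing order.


Divide by x^2 to reach normal form y'' + P_1(x) y' + P_2(x) y = 0 with P_1(x) = 3 - 2/x and P_2(x) = 0.
x = 0 is a singular point because the y'-coefficient 3 - 2/x has a pole at x = 0.
It is a regular singular point because x P_1(x) = p(x) = 3x - 2 and x^2 P_2(x) = q(x) = 0 are polynomials, hence analytic at x = 0.
p(0) = -2,  q(0) = 0.
Indicial equation: r(r-1) + p(0) r + q(0) = 0, i.e. r^2 + (p(0) - 1) r + q(0) = 0, i.e. r^2 - 3 r = 0.
Discriminant: (-3)^2 - 4(0) = 9, so r = (3 ± 3)/2.
Solving: r_1 = 3, r_2 = 0.

indicial: r^2 - 3 r = 0; roots r_1 = 3, r_2 = 0


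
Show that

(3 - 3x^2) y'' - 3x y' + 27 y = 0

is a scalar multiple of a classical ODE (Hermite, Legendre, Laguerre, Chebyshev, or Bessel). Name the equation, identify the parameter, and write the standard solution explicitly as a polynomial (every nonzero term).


All three coefficients share the factor 3; dividing through by 3 gives  (1 - x^2) y'' - x y' + 9 y = 0.
This matches the Chebyshev equation (1 - x^2) y'' - x y' + n^2 y = 0 (note the -x y' term, not -2x y') with n^2 = 9, so n = 3; the polynomial solution is T_3(x).
With y = sum_k a_k x^k, matching x^k gives (k+2)(k+1) a_{k+2} = (k^2 - n^2) a_k = (k - 3)(k + 3) a_k. The right side vanishes at k = 3, so the series with the parity of 3 terminates at degree 3.
Standard normalization: leading coefficient of T_n is 2^(n-1), so a_3 = 2^2 = 4. Work downward with a_k = (k+1)(k+2) a_{k+2} / ((k - 3)(k + 3)):
  a_1 = (2)(3)(4) / ((1 - 3)(1 + 3)) = 24/(-8) = -3
Hence T_3(x) = 4 x^3 - 3 x.

T_3(x); series = 4 x^3 - 3 x


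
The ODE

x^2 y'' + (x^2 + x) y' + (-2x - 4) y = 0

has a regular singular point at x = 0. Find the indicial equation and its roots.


Divide by x^2 to reach normal form y'' + P_1(x) y' + P_2(x) y = 0 with P_1(x) = 1 + 1/x and P_2(x) = -2/x - 4/x^2.
x = 0 is a singular point because the y'-coefficient 1 + 1/x has a pole at x = 0 and the y-coefficient -2/x - 4/x^2 has a pole at x = 0.
It is a regular singular point because x P_1(x) = p(x) = x + 1 and x^2 P_2(x) = q(x) = -2x - 4 are polynomials, hence analytic at x = 0.
p(0) = 1,  q(0) = -4.
Indicial equation: r(r-1) + p(0) r + q(0) = 0, i.e. r^2 + (p(0) - 1) r + q(0) = 0, i.e. r^2 - 4 = 0.
Discriminant: (0)^2 - 4(-4) = 16, so r = (0 ± 4)/2.
Solving: r_1 = 2, r_2 = -2.

indicial: r^2 - 4 = 0; roots r_1 = 2, r_2 = -2


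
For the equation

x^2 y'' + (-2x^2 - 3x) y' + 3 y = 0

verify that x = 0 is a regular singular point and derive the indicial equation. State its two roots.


Divide by x^2 to reach normal form y'' + P_1(x) y' + P_2(x) y = 0 with P_1(x) = -2 - 3/x and P_2(x) = 3/x^2.
x = 0 is a singular point because the y'-coefficient -2 - 3/x has a pole at x = 0 and the y-coefficient 3/x^2 has a pole at x = 0.
It is a regular singular point because x P_1(x) = p(x) = -2x - 3 and x^2 P_2(x) = q(x) = 3 are polynomials, hence analytic at x = 0.
p(0) = -3,  q(0) = 3.
Indicial equation: r(r-1) + p(0) r + q(0) = 0, i.e. r^2 + (p(0) - 1) r + q(0) = 0, i.e. r^2 - 4 r + 3 = 0.
Discriminant: (-4)^2 - 4(3) = 4, so r = (4 ± 2)/2.
Solving: r_1 = 3, r_2 = 1.

indicial: r^2 - 4 r + 3 = 0; roots r_1 = 3, r_2 = 1


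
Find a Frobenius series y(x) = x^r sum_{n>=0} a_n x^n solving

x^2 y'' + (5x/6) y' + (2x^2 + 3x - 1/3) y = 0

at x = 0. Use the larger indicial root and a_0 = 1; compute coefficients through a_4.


Write in Frobenius form y'' + (p(x)/x) y' + (q(x)/x^2) y = 0:
  p(x) = 5/6,  q(x) = 2x^2 + 3x - 1/3.
Indicial equation: r(r-1) + (5/6) r + (-1/3) = 0 -> roots r_1 = 2/3, r_2 = -1/2.
Take r = r_1 = 2/3. Let y(x) = x^r sum_{n>=0} a_n x^n with a_0 = 1.
Substitute y = x^r sum a_n x^n and match x^{r+n}. The recurrence is
  D(n) a_n + 3 a_{n-1} + 2 a_{n-2} = 0,  where D(n) = (r+n)(r+n-1) + (5/6)(r+n) + (-1/3).
  a_n = [-3 a_{n-1} - 2 a_{n-2}] / D(n).
Since the indicial polynomial factors as (r - r_1)(r - r_2), D(n) = (r_1 + n - r_1)(r_1 + n - r_2) = n(n + 7/6).
Evaluating step by step (a_0 = 1):
  n = 1: D(1) = 1(1 + 7/6) = 13/6; numerator = -3(1) = -3; a_1 = (-3)/(13/6) = -18/13
  n = 2: D(2) = 2(2 + 7/6) = 19/3; numerator = -3(-18/13) - 2(1) = 28/13; a_2 = (28/13)/(19/3) = 84/247
  n = 3: D(3) = 3(3 + 7/6) = 25/2; numerator = -3(84/247) - 2(-18/13) = 432/247; a_3 = (432/247)/(25/2) = 864/6175
  n = 4: D(4) = 4(4 + 7/6) = 62/3; numerator = -3(864/6175) - 2(84/247) = -6792/6175; a_4 = (-6792/6175)/(62/3) = -10188/191425

r = 2/3; a_0 = 1; a_1 = -18/13; a_2 = 84/247; a_3 = 864/6175; a_4 = -10188/191425


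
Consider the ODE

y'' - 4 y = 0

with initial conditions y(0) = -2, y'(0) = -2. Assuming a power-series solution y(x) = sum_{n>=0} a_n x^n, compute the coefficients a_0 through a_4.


Ansatz: y(x) = sum_{n>=0} a_n x^n, so y'(x) = sum_{n>=1} n a_n x^(n-1) and y''(x) = sum_{n>=2} n(n-1) a_n x^(n-2).
Substitute into P(x) y'' + Q(x) y' + R(x) y = 0 with P(x) = 1, Q(x) = 0, R(x) = -4, and match powers of x.
Initial conditions: a_0 = -2, a_1 = -2.
Setting the coefficient of each power of x to zero and solving order by order (substituting the coefficients already found):
  x^0: 2 a_2 - 4 a_0 = 0  ->  2 a_2 = 4 a_0 = -8  ->  a_2 = -4
  x^1: 6 a_3 - 4 a_1 = 0  ->  6 a_3 = 4 a_1 = -8  ->  a_3 = -4/3
  x^2: 12 a_4 - 4 a_2 = 0  ->  12 a_4 = 4 a_2 = -16  ->  a_4 = -4/3
Truncated series: y(x) = -2 - 2 x - 4 x^2 - (4/3) x^3 - (4/3) x^4 + O(x^5).

a_0 = -2; a_1 = -2; a_2 = -4; a_3 = -4/3; a_4 = -4/3


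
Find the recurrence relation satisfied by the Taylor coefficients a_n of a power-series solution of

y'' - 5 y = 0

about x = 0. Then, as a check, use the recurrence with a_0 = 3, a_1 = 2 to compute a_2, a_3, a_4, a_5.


Substitute y = sum_n a_n x^n into y'' + (const) y = 0.
y''(x) = sum_{n>=0} (n+2)(n+1) a_{n+2} x^n.
The ODE becomes sum_n [(n+2)(n+1) a_{n+2} - 5 a_n] x^n = 0.
Setting each coefficient to zero gives the recurrence:
  (n+2)(n+1) a_{n+2} - 5 a_n = 0,
  a_{n+2} = 5 / ((n+1)(n+2)) a_n.

Check with a_0 = 3, a_1 = 2 (apply the recurrence for n = 0, 1, 2, 3): a_0 = 3, a_1 = 2, a_2 = 15/2, a_3 = 5/3, a_4 = 25/8, a_5 = 5/12.

a_{n+2} = 5/((n+1)(n+2)) * a_n; check: a_0 = 3, a_1 = 2, a_2 = 15/2, a_3 = 5/3, a_4 = 25/8, a_5 = 5/12


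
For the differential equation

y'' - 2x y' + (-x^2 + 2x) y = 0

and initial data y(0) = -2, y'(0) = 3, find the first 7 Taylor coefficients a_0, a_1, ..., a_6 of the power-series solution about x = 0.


Ansatz: y(x) = sum_{n>=0} a_n x^n, so y'(x) = sum_{n>=1} n a_n x^(n-1) and y''(x) = sum_{n>=2} n(n-1) a_n x^(n-2).
Substitute into P(x) y'' + Q(x) y' + R(x) y = 0 with P(x) = 1, Q(x) = -2x, R(x) = -x^2 + 2x, and match powers of x.
Initial conditions: a_0 = -2, a_1 = 3.
Setting the coefficient of each power of x to zero and solving order by order (substituting the coefficients already found):
  x^0: 2 a_2 = 0  ->  a_2 = 0
  x^1: 6 a_3 - 2 a_1 + 2 a_0 = 0  ->  6 a_3 = 2 a_1 - 2 a_0 = 10  ->  a_3 = 5/3
  x^2: 12 a_4 - 4 a_2 + 2 a_1 - a_0 = 0  ->  12 a_4 = 4 a_2 - 2 a_1 + a_0 = -8  ->  a_4 = -2/3
  x^3: 20 a_5 - 6 a_3 + 2 a_2 - a_1 = 0  ->  20 a_5 = 6 a_3 - 2 a_2 + a_1 = 13  ->  a_5 = 13/20
  x^4: 30 a_6 - 8 a_4 + 2 a_3 - a_2 = 0  ->  30 a_6 = 8 a_4 - 2 a_3 + a_2 = -26/3  ->  a_6 = -13/45
Truncated series: y(x) = -2 + 3 x + (5/3) x^3 - (2/3) x^4 + (13/20) x^5 - (13/45) x^6 + O(x^7).

a_0 = -2; a_1 = 3; a_2 = 0; a_3 = 5/3; a_4 = -2/3; a_5 = 13/20; a_6 = -13/45


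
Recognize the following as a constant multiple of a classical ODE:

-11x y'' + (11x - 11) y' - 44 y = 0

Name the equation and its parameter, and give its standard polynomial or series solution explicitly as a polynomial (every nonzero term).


All three coefficients share the factor -11; dividing through by -11 gives  x y'' + (1 - x) y' + 4 y = 0.
This matches the Laguerre equation x y'' + (1 - x) y' + n y = 0 with n = 4; the polynomial solution is L_4(x).
With y = sum_k a_k x^k, matching x^k gives (k+1)k a_{k+1} + (k+1) a_{k+1} - k a_k + n a_k = 0, i.e. (k+1)^2 a_{k+1} = (k - n) a_k = (k - 4) a_k. The right side vanishes at k = 4, so the series terminates at degree 4.
Standard normalization L_n(0) = 1 gives a_0 = 1. Work upward with a_{k+1} = (k - 4) a_k / (k+1)^2:
  a_1 = (0 - 4)(1) / 1^2 = -4/1 = -4
  a_2 = (1 - 4)(-4) / 2^2 = 12/4 = 3
  a_3 = (2 - 4)(3) / 3^2 = -6/9 = -2/3
  a_4 = (3 - 4)(-2/3) / 4^2 = (2/3)/16 = 1/24
Hence L_4(x) = x^4/24 - 2 x^3/3 + 3 x^2 - 4 x + 1.

L_4(x); series = x^4/24 - 2 x^3/3 + 3 x^2 - 4 x + 1


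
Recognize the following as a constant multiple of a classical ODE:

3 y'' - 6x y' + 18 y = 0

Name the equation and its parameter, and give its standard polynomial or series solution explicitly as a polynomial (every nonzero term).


All three coefficients share the factor 3; dividing through by 3 gives  y'' - 2x y' + 6 y = 0.
This matches the Hermite equation y'' - 2x y' + 2n y = 0 with 2n = 6, so n = 3; the polynomial solution is H_3(x).
With y = sum_k a_k x^k, matching x^k gives (k+2)(k+1) a_{k+2} = 2(k - n) a_k = 2(k - 3) a_k. The right side vanishes at k = 3, so the series with the parity of 3 terminates at degree 3.
Standard normalization: leading coefficient of H_n is 2^n, so a_3 = 2^3 = 8. Work downward with a_k = (k+1)(k+2) a_{k+2} / (2(k - n)):
  a_1 = (2)(3)(8) / (2(1 - 3)) = 48/(-4) = -12
Hence H_3(x) = 8 x^3 - 12 x.

H_3(x); series = 8 x^3 - 12 x


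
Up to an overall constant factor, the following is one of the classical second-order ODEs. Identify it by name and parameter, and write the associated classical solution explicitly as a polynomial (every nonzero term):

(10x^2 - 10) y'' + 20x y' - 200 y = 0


All three coefficients share the factor -10; dividing through by -10 gives  (1 - x^2) y'' - 2x y' + 20 y = 0.
This matches the Legendre equation (1 - x^2) y'' - 2x y' + n(n+1) y = 0 (note the -2x y' term) with n(n+1) = 20, so n = 4; the polynomial solution is P_4(x).
With y = sum_k a_k x^k, matching x^k gives (k+2)(k+1) a_{k+2} = [k(k+1) - n(n+1)] a_k = (k - 4)(k + 5) a_k. The right side vanishes at k = 4, so the series with the parity of 4 terminates at degree 4.
Standard normalization (P_n(1) = 1): leading coefficient (2n)!/(2^n (n!)^2) = 40320/(16*576) = 35/8, so a_4 = 35/8. Work downward with a_k = (k+1)(k+2) a_{k+2} / ((k - 4)(k + 5)):
  a_2 = (3)(4)(35/8) / ((2 - 4)(2 + 5)) = (105/2)/(-14) = -15/4
  a_0 = (1)(2)(-15/4) / ((0 - 4)(0 + 5)) = (-15/2)/(-20) = 3/8
Hence P_4(x) = 35 x^4/8 - 15 x^2/4 + 3/8.

P_4(x); series = 35 x^4/8 - 15 x^2/4 + 3/8


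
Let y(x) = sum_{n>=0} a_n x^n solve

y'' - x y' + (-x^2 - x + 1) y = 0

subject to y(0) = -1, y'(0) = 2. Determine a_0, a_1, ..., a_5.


Ansatz: y(x) = sum_{n>=0} a_n x^n, so y'(x) = sum_{n>=1} n a_n x^(n-1) and y''(x) = sum_{n>=2} n(n-1) a_n x^(n-2).
Substitute into P(x) y'' + Q(x) y' + R(x) y = 0 with P(x) = 1, Q(x) = -x, R(x) = -x^2 - x + 1, and match powers of x.
Initial conditions: a_0 = -1, a_1 = 2.
Setting the coefficient of each power of x to zero and solving order by order (substituting the coefficients already found):
  x^0: 2 a_2 + a_0 = 0  ->  2 a_2 = -a_0 = 1  ->  a_2 = 1/2
  x^1: 6 a_3 - a_0 = 0  ->  6 a_3 = a_0 = -1  ->  a_3 = -1/6
  x^2: 12 a_4 - a_2 - a_1 - a_0 = 0  ->  12 a_4 = a_2 + a_1 + a_0 = 3/2  ->  a_4 = 1/8
  x^3: 20 a_5 - 2 a_3 - a_2 - a_1 = 0  ->  20 a_5 = 2 a_3 + a_2 + a_1 = 13/6  ->  a_5 = 13/120
Truncated series: y(x) = -1 + 2 x + (1/2) x^2 - (1/6) x^3 + (1/8) x^4 + (13/120) x^5 + O(x^6).

a_0 = -1; a_1 = 2; a_2 = 1/2; a_3 = -1/6; a_4 = 1/8; a_5 = 13/120


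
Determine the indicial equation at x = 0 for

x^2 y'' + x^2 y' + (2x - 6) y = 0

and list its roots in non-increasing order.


Divide by x^2 to reach normal form y'' + P_1(x) y' + P_2(x) y = 0 with P_1(x) = 1 and P_2(x) = 2/x - 6/x^2.
x = 0 is a singular point because the y-coefficient 2/x - 6/x^2 has a pole at x = 0.
It is a regular singular point because x P_1(x) = p(x) = x and x^2 P_2(x) = q(x) = 2x - 6 are polynomials, hence analytic at x = 0.
p(0) = 0,  q(0) = -6.
Indicial equation: r(r-1) + p(0) r + q(0) = 0, i.e. r^2 + (p(0) - 1) r + q(0) = 0, i.e. r^2 - 1 r - 6 = 0.
Discriminant: (-1)^2 - 4(-6) = 25, so r = (1 ± 5)/2.
Solving: r_1 = 3, r_2 = -2.

indicial: r^2 - 1 r - 6 = 0; roots r_1 = 3, r_2 = -2


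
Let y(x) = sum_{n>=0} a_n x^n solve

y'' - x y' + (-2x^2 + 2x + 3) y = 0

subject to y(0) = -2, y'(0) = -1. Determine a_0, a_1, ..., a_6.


Ansatz: y(x) = sum_{n>=0} a_n x^n, so y'(x) = sum_{n>=1} n a_n x^(n-1) and y''(x) = sum_{n>=2} n(n-1) a_n x^(n-2).
Substitute into P(x) y'' + Q(x) y' + R(x) y = 0 with P(x) = 1, Q(x) = -x, R(x) = -2x^2 + 2x + 3, and match powers of x.
Initial conditions: a_0 = -2, a_1 = -1.
Setting the coefficient of each power of x to zero and solving order by order (substituting the coefficients already found):
  x^0: 2 a_2 + 3 a_0 = 0  ->  2 a_2 = -3 a_0 = 6  ->  a_2 = 3
  x^1: 6 a_3 + 2 a_1 + 2 a_0 = 0  ->  6 a_3 = -2 a_1 - 2 a_0 = 6  ->  a_3 = 1
  x^2: 12 a_4 + a_2 + 2 a_1 - 2 a_0 = 0  ->  12 a_4 = -a_2 - 2 a_1 + 2 a_0 = -5  ->  a_4 = -5/12
  x^3: 20 a_5 + 2 a_2 - 2 a_1 = 0  ->  20 a_5 = -2 a_2 + 2 a_1 = -8  ->  a_5 = -2/5
  x^4: 30 a_6 - a_4 + 2 a_3 - 2 a_2 = 0  ->  30 a_6 = a_4 - 2 a_3 + 2 a_2 = 43/12  ->  a_6 = 43/360
Truncated series: y(x) = -2 - x + 3 x^2 + x^3 - (5/12) x^4 - (2/5) x^5 + (43/360) x^6 + O(x^7).

a_0 = -2; a_1 = -1; a_2 = 3; a_3 = 1; a_4 = -5/12; a_5 = -2/5; a_6 = 43/360


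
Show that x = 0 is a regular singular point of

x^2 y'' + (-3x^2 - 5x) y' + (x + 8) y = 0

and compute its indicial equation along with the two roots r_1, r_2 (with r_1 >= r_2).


Divide by x^2 to reach normal form y'' + P_1(x) y' + P_2(x) y = 0 with P_1(x) = -3 - 5/x and P_2(x) = 1/x + 8/x^2.
x = 0 is a singular point because the y'-coefficient -3 - 5/x has a pole at x = 0 and the y-coefficient 1/x + 8/x^2 has a pole at x = 0.
It is a regular singular point because x P_1(x) = p(x) = -3x - 5 and x^2 P_2(x) = q(x) = x + 8 are polynomials, hence analytic at x = 0.
p(0) = -5,  q(0) = 8.
Indicial equation: r(r-1) + p(0) r + q(0) = 0, i.e. r^2 + (p(0) - 1) r + q(0) = 0, i.e. r^2 - 6 r + 8 = 0.
Discriminant: (-6)^2 - 4(8) = 4, so r = (6 ± 2)/2.
Solving: r_1 = 4, r_2 = 2.

indicial: r^2 - 6 r + 8 = 0; roots r_1 = 4, r_2 = 2


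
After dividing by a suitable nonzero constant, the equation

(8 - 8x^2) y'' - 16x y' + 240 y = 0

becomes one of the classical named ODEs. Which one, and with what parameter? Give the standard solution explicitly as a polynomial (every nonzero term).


All three coefficients share the factor 8; dividing through by 8 gives  (1 - x^2) y'' - 2x y' + 30 y = 0.
This matches the Legendre equation (1 - x^2) y'' - 2x y' + n(n+1) y = 0 (note the -2x y' term) with n(n+1) = 30, so n = 5; the polynomial solution is P_5(x).
With y = sum_k a_k x^k, matching x^k gives (k+2)(k+1) a_{k+2} = [k(k+1) - n(n+1)] a_k = (k - 5)(k + 6) a_k. The right side vanishes at k = 5, so the series with the parity of 5 terminates at degree 5.
Standard normalization (P_n(1) = 1): leading coefficient (2n)!/(2^n (n!)^2) = 3628800/(32*14400) = 63/8, so a_5 = 63/8. Work downward with a_k = (k+1)(k+2) a_{k+2} / ((k - 5)(k + 6)):
  a_3 = (4)(5)(63/8) / ((3 - 5)(3 + 6)) = (315/2)/(-18) = -35/4
  a_1 = (2)(3)(-35/4) / ((1 - 5)(1 + 6)) = (-105/2)/(-28) = 15/8
Hence P_5(x) = 63 x^5/8 - 35 x^3/4 + 15 x/8.

P_5(x); series = 63 x^5/8 - 35 x^3/4 + 15 x/8


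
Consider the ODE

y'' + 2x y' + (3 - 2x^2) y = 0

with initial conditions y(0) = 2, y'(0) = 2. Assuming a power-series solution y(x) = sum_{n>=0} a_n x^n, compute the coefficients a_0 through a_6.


Ansatz: y(x) = sum_{n>=0} a_n x^n, so y'(x) = sum_{n>=1} n a_n x^(n-1) and y''(x) = sum_{n>=2} n(n-1) a_n x^(n-2).
Substitute into P(x) y'' + Q(x) y' + R(x) y = 0 with P(x) = 1, Q(x) = 2x, R(x) = 3 - 2x^2, and match powers of x.
Initial conditions: a_0 = 2, a_1 = 2.
Setting the coefficient of each power of x to zero and solving order by order (substituting the coefficients already found):
  x^0: 2 a_2 + 3 a_0 = 0  ->  2 a_2 = -3 a_0 = -6  ->  a_2 = -3
  x^1: 6 a_3 + 5 a_1 = 0  ->  6 a_3 = -5 a_1 = -10  ->  a_3 = -5/3
  x^2: 12 a_4 + 7 a_2 - 2 a_0 = 0  ->  12 a_4 = -7 a_2 + 2 a_0 = 25  ->  a_4 = 25/12
  x^3: 20 a_5 + 9 a_3 - 2 a_1 = 0  ->  20 a_5 = -9 a_3 + 2 a_1 = 19  ->  a_5 = 19/20
  x^4: 30 a_6 + 11 a_4 - 2 a_2 = 0  ->  30 a_6 = -11 a_4 + 2 a_2 = -347/12  ->  a_6 = -347/360
Truncated series: y(x) = 2 + 2 x - 3 x^2 - (5/3) x^3 + (25/12) x^4 + (19/20) x^5 - (347/360) x^6 + O(x^7).

a_0 = 2; a_1 = 2; a_2 = -3; a_3 = -5/3; a_4 = 25/12; a_5 = 19/20; a_6 = -347/360


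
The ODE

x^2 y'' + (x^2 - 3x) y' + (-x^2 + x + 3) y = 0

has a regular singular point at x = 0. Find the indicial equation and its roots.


Divide by x^2 to reach normal form y'' + P_1(x) y' + P_2(x) y = 0 with P_1(x) = 1 - 3/x and P_2(x) = -1 + 1/x + 3/x^2.
x = 0 is a singular point because the y'-coefficient 1 - 3/x has a pole at x = 0 and the y-coefficient -1 + 1/x + 3/x^2 has a pole at x = 0.
It is a regular singular point because x P_1(x) = p(x) = x - 3 and x^2 P_2(x) = q(x) = -x^2 + x + 3 are polynomials, hence analytic at x = 0.
p(0) = -3,  q(0) = 3.
Indicial equation: r(r-1) + p(0) r + q(0) = 0, i.e. r^2 + (p(0) - 1) r + q(0) = 0, i.e. r^2 - 4 r + 3 = 0.
Discriminant: (-4)^2 - 4(3) = 4, so r = (4 ± 2)/2.
Solving: r_1 = 3, r_2 = 1.

indicial: r^2 - 4 r + 3 = 0; roots r_1 = 3, r_2 = 1


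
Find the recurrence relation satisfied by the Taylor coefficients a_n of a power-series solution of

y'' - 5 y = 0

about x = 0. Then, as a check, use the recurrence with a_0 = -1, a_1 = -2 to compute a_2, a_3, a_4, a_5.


Substitute y = sum_n a_n x^n into y'' + (const) y = 0.
y''(x) = sum_{n>=0} (n+2)(n+1) a_{n+2} x^n.
The ODE becomes sum_n [(n+2)(n+1) a_{n+2} - 5 a_n] x^n = 0.
Setting each coefficient to zero gives the recurrence:
  (n+2)(n+1) a_{n+2} - 5 a_n = 0,
  a_{n+2} = 5 / ((n+1)(n+2)) a_n.

Check with a_0 = -1, a_1 = -2 (apply the recurrence for n = 0, 1, 2, 3): a_0 = -1, a_1 = -2, a_2 = -5/2, a_3 = -5/3, a_4 = -25/24, a_5 = -5/12.

a_{n+2} = 5/((n+1)(n+2)) * a_n; check: a_0 = -1, a_1 = -2, a_2 = -5/2, a_3 = -5/3, a_4 = -25/24, a_5 = -5/12


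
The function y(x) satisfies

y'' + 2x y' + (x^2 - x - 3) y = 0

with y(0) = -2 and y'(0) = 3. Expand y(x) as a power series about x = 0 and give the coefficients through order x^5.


Ansatz: y(x) = sum_{n>=0} a_n x^n, so y'(x) = sum_{n>=1} n a_n x^(n-1) and y''(x) = sum_{n>=2} n(n-1) a_n x^(n-2).
Substitute into P(x) y'' + Q(x) y' + R(x) y = 0 with P(x) = 1, Q(x) = 2x, R(x) = x^2 - x - 3, and match powers of x.
Initial conditions: a_0 = -2, a_1 = 3.
Setting the coefficient of each power of x to zero and solving order by order (substituting the coefficients already found):
  x^0: 2 a_2 - 3 a_0 = 0  ->  2 a_2 = 3 a_0 = -6  ->  a_2 = -3
  x^1: 6 a_3 - a_1 - a_0 = 0  ->  6 a_3 = a_1 + a_0 = 1  ->  a_3 = 1/6
  x^2: 12 a_4 + a_2 - a_1 + a_0 = 0  ->  12 a_4 = -a_2 + a_1 - a_0 = 8  ->  a_4 = 2/3
  x^3: 20 a_5 + 3 a_3 - a_2 + a_1 = 0  ->  20 a_5 = -3 a_3 + a_2 - a_1 = -13/2  ->  a_5 = -13/40
Truncated series: y(x) = -2 + 3 x - 3 x^2 + (1/6) x^3 + (2/3) x^4 - (13/40) x^5 + O(x^6).

a_0 = -2; a_1 = 3; a_2 = -3; a_3 = 1/6; a_4 = 2/3; a_5 = -13/40


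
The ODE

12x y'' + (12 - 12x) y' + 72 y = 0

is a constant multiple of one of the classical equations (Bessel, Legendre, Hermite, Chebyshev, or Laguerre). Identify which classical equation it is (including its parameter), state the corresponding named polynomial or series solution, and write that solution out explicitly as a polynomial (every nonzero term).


All three coefficients share the factor 12; dividing through by 12 gives  x y'' + (1 - x) y' + 6 y = 0.
This matches the Laguerre equation x y'' + (1 - x) y' + n y = 0 with n = 6; the polynomial solution is L_6(x).
With y = sum_k a_k x^k, matching x^k gives (k+1)k a_{k+1} + (k+1) a_{k+1} - k a_k + n a_k = 0, i.e. (k+1)^2 a_{k+1} = (k - n) a_k = (k - 6) a_k. The right side vanishes at k = 6, so the series terminates at degree 6.
Standard normalization L_n(0) = 1 gives a_0 = 1. Work upward with a_{k+1} = (k - 6) a_k / (k+1)^2:
  a_1 = (0 - 6)(1) / 1^2 = -6/1 = -6
  a_2 = (1 - 6)(-6) / 2^2 = 30/4 = 15/2
  a_3 = (2 - 6)(15/2) / 3^2 = -30/9 = -10/3
  a_4 = (3 - 6)(-10/3) / 4^2 = 10/16 = 5/8
  a_5 = (4 - 6)(5/8) / 5^2 = (-5/4)/25 = -1/20
  a_6 = (5 - 6)(-1/20) / 6^2 = (1/20)/36 = 1/720
Hence L_6(x) = x^6/720 - x^5/20 + 5 x^4/8 - 10 x^3/3 + 15 x^2/2 - 6 x + 1.

L_6(x); series = x^6/720 - x^5/20 + 5 x^4/8 - 10 x^3/3 + 15 x^2/2 - 6 x + 1


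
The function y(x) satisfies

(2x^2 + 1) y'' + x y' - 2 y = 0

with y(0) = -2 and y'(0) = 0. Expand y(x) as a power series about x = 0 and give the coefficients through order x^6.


Ansatz: y(x) = sum_{n>=0} a_n x^n, so y'(x) = sum_{n>=1} n a_n x^(n-1) and y''(x) = sum_{n>=2} n(n-1) a_n x^(n-2).
Substitute into P(x) y'' + Q(x) y' + R(x) y = 0 with P(x) = 2x^2 + 1, Q(x) = x, R(x) = -2, and match powers of x.
Initial conditions: a_0 = -2, a_1 = 0.
Setting the coefficient of each power of x to zero and solving order by order (substituting the coefficients already found):
  x^0: 2 a_2 - 2 a_0 = 0  ->  2 a_2 = 2 a_0 = -4  ->  a_2 = -2
  x^1: 6 a_3 - a_1 = 0  ->  6 a_3 = a_1 = 0  ->  a_3 = 0
  x^2: 12 a_4 + 4 a_2 = 0  ->  12 a_4 = -4 a_2 = 8  ->  a_4 = 2/3
  x^3: 20 a_5 + 13 a_3 = 0  ->  20 a_5 = -13 a_3 = 0  ->  a_5 = 0
  x^4: 30 a_6 + 26 a_4 = 0  ->  30 a_6 = -26 a_4 = -52/3  ->  a_6 = -26/45
Truncated series: y(x) = -2 - 2 x^2 + (2/3) x^4 - (26/45) x^6 + O(x^7).

a_0 = -2; a_1 = 0; a_2 = -2; a_3 = 0; a_4 = 2/3; a_5 = 0; a_6 = -26/45


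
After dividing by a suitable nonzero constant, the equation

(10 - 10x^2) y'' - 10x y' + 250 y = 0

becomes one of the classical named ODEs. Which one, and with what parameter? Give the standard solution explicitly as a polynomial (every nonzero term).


All three coefficients share the factor 10; dividing through by 10 gives  (1 - x^2) y'' - x y' + 25 y = 0.
This matches the Chebyshev equation (1 - x^2) y'' - x y' + n^2 y = 0 (note the -x y' term, not -2x y') with n^2 = 25, so n = 5; the polynomial solution is T_5(x).
With y = sum_k a_k x^k, matching x^k gives (k+2)(k+1) a_{k+2} = (k^2 - n^2) a_k = (k - 5)(k + 5) a_k. The right side vanishes at k = 5, so the series with the parity of 5 terminates at degree 5.
Standard normalization: leading coefficient of T_n is 2^(n-1), so a_5 = 2^4 = 16. Work downward with a_k = (k+1)(k+2) a_{k+2} / ((k - 5)(k + 5)):
  a_3 = (4)(5)(16) / ((3 - 5)(3 + 5)) = 320/(-16) = -20
  a_1 = (2)(3)(-20) / ((1 - 5)(1 + 5)) = -120/(-24) = 5
Hence T_5(x) = 16 x^5 - 20 x^3 + 5 x.

T_5(x); series = 16 x^5 - 20 x^3 + 5 x


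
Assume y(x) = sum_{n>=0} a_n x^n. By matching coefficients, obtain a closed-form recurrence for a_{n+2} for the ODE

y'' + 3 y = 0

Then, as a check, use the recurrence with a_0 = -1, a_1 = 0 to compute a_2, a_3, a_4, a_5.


Substitute y = sum_n a_n x^n into y'' + (const) y = 0.
y''(x) = sum_{n>=0} (n+2)(n+1) a_{n+2} x^n.
The ODE becomes sum_n [(n+2)(n+1) a_{n+2} + 3 a_n] x^n = 0.
Setting each coefficient to zero gives the recurrence:
  (n+2)(n+1) a_{n+2} + 3 a_n = 0,
  a_{n+2} = -3 / ((n+1)(n+2)) a_n.

Check with a_0 = -1, a_1 = 0 (apply the recurrence for n = 0, 1, 2, 3): a_0 = -1, a_1 = 0, a_2 = 3/2, a_3 = 0, a_4 = -3/8, a_5 = 0.

a_{n+2} = -3/((n+1)(n+2)) * a_n; check: a_0 = -1, a_1 = 0, a_2 = 3/2, a_3 = 0, a_4 = -3/8, a_5 = 0


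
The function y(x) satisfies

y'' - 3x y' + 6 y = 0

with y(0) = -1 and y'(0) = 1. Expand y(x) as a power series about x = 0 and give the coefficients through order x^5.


Ansatz: y(x) = sum_{n>=0} a_n x^n, so y'(x) = sum_{n>=1} n a_n x^(n-1) and y''(x) = sum_{n>=2} n(n-1) a_n x^(n-2).
Substitute into P(x) y'' + Q(x) y' + R(x) y = 0 with P(x) = 1, Q(x) = -3x, R(x) = 6, and match powers of x.
Initial conditions: a_0 = -1, a_1 = 1.
Setting the coefficient of each power of x to zero and solving order by order (substituting the coefficients already found):
  x^0: 2 a_2 + 6 a_0 = 0  ->  2 a_2 = -6 a_0 = 6  ->  a_2 = 3
  x^1: 6 a_3 + 3 a_1 = 0  ->  6 a_3 = -3 a_1 = -3  ->  a_3 = -1/2
  x^2: 12 a_4 = 0  ->  a_4 = 0
  x^3: 20 a_5 - 3 a_3 = 0  ->  20 a_5 = 3 a_3 = -3/2  ->  a_5 = -3/40
Truncated series: y(x) = -1 + x + 3 x^2 - (1/2) x^3 - (3/40) x^5 + O(x^6).

a_0 = -1; a_1 = 1; a_2 = 3; a_3 = -1/2; a_4 = 0; a_5 = -3/40


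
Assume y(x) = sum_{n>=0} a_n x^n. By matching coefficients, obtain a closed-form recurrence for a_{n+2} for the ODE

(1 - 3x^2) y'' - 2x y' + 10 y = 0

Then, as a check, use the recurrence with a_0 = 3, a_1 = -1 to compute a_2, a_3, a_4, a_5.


Substitute y = sum_n a_n x^n.
(1 - 3 x^2) y'' contributes (n+2)(n+1) a_{n+2} - 3 n(n-1) a_n at x^n.
-2 x y'(x) contributes -2 n a_n at x^n.
10 y(x) contributes 10 a_n at x^n.
Matching x^n: (n+2)(n+1) a_{n+2} + (-3 n(n-1) - 2 n + 10) a_n = 0.
Thus a_{n+2} = (3 n(n-1) + 2 n - 10) / ((n+1)(n+2)) * a_n.

Check with a_0 = 3, a_1 = -1 (apply the recurrence for n = 0, 1, 2, 3): a_0 = 3, a_1 = -1, a_2 = -15, a_3 = 4/3, a_4 = 0, a_5 = 14/15.

a_(n+2) = (3 n(n-1) + 2 n - 10) / ((n+1)(n+2)) * a_n; check: a_0 = 3, a_1 = -1, a_2 = -15, a_3 = 4/3, a_4 = 0, a_5 = 14/15


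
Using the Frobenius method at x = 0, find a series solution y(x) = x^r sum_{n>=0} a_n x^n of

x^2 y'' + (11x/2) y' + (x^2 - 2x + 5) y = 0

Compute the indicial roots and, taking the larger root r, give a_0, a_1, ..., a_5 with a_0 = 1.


Write in Frobenius form y'' + (p(x)/x) y' + (q(x)/x^2) y = 0:
  p(x) = 11/2,  q(x) = x^2 - 2x + 5.
Indicial equation: r(r-1) + (11/2) r + (5) = 0 -> roots r_1 = -2, r_2 = -5/2.
Take r = r_1 = -2. Let y(x) = x^r sum_{n>=0} a_n x^n with a_0 = 1.
Substitute y = x^r sum a_n x^n and match x^{r+n}. The recurrence is
  D(n) a_n - 2 a_{n-1} + 1 a_{n-2} = 0,  where D(n) = (r+n)(r+n-1) + (11/2)(r+n) + (5).
  a_n = [2 a_{n-1} - 1 a_{n-2}] / D(n).
Since the indicial polynomial factors as (r - r_1)(r - r_2), D(n) = (r_1 + n - r_1)(r_1 + n - r_2) = n(n + 1/2).
Evaluating step by step (a_0 = 1):
  n = 1: D(1) = 1(1 + 1/2) = 3/2; numerator = 2(1) = 2; a_1 = (2)/(3/2) = 4/3
  n = 2: D(2) = 2(2 + 1/2) = 5; numerator = 2(4/3) - 1(1) = 5/3; a_2 = (5/3)/(5) = 1/3
  n = 3: D(3) = 3(3 + 1/2) = 21/2; numerator = 2(1/3) - 1(4/3) = -2/3; a_3 = (-2/3)/(21/2) = -4/63
  n = 4: D(4) = 4(4 + 1/2) = 18; numerator = 2(-4/63) - 1(1/3) = -29/63; a_4 = (-29/63)/(18) = -29/1134
  n = 5: D(5) = 5(5 + 1/2) = 55/2; numerator = 2(-29/1134) - 1(-4/63) = 1/81; a_5 = (1/81)/(55/2) = 2/4455

r = -2; a_0 = 1; a_1 = 4/3; a_2 = 1/3; a_3 = -4/63; a_4 = -29/1134; a_5 = 2/4455
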